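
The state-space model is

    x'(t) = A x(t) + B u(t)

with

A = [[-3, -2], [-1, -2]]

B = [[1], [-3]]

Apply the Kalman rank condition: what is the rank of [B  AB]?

AB = [[3], [5]]
Controllability matrix C = [B  AB] = [[1, 3], [-3, 5]]
det(C) = 1·5 - 3·(-3) = 5 - (-9) = 14 ≠ 0, so rank(C) = 2.
rank(C) = 2 = n, so the pair (A, B) is completely controllable.

2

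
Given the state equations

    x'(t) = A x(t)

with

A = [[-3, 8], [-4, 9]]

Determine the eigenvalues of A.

det(sI - A) = s^2 - (tr A)s + det A, with tr A = (-3) + 9 = 6 and det A = (-3)·9 - 8·(-4) = -27 - (-32) = 5.
So p(s) = det(sI - A) = s^2 - 6s + 5.
Factor s^2 - 6s + 5: two numbers with sum 6 and product 5 are 5 and 1, so s^2 - 6s + 5 = (s - 5)(s - 1).
Hence p(s) = (s - 5) (s - 1), with roots 1, 5.
At least one eigenvalue has non-negative real part, so the system is not asymptotically stable.

1, 5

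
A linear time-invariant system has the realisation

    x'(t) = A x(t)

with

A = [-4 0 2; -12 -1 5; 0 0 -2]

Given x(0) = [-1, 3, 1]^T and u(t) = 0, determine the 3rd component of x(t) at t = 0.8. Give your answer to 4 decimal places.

det(sI - A) = s^3 - (tr A)s^2 + (M11 + M22 + M33)s - det A, where Mii is the 2×2 principal minor of A obtained by deleting row i and column i.
tr A = (-4) + (-1) + (-2) = -7; M11 = (-1)·(-2) - 5·0 = 2 - 0 = 2; M22 = (-4)·(-2) - 2·0 = 8 - 0 = 8; M33 = (-4)·(-1) - 0·(-12) = 4 - 0 = 4; sum of minors = 14.
det A = (-4)·((-1)·(-2) - 5·0) - 0·((-12)·(-2) - 5·0) + 2·((-12)·0 - (-1)·0) = (-4)·2 - 0·24 + 2·0 = -8.
So p(s) = det(sI - A) = s^3 + 7s^2 + 14s + 8.
Rational-root test: any integer root divides 8. Testing small divisors, s = -1 works: p(-1) = -1 + 7 + (-14) + 8 = 0, so (s + 1) is a factor.
Dividing, p(s) = (s + 1)(s^2 + 6s + 8).
Factor s^2 + 6s + 8: two numbers with sum -6 and product 8 are -2 and -4, so s^2 + 6s + 8 = (s + 2)(s + 4).
Hence p(s) = (s + 1) (s + 2) (s + 4), with roots -4, -2, -1.
The eigenvalues -4, -2, -1 are distinct and real, so A is diagonalisable and x(t) = e^{At} x(0) = V diag(e^{λ_i t}) V^{-1} x(0), where the columns of V are the eigenvectors.
λ = -4: A - (-4)I = [[0, 0, 2], [-12, 3, 5], [0, 0, 2]]. v must be orthogonal to every row; (row 1) × (row 2) = [-6, -24, 0], so take v_1 = [1, 4, 0]^T.
λ = -2: A - (-2)I = [[-2, 0, 2], [-12, 1, 5], [0, 0, 0]]. v must be orthogonal to every row; (row 1) × (row 2) = [-2, -14, -2], so take v_2 = [1, 7, 1]^T.
λ = -1: A - (-1)I = [[-3, 0, 2], [-12, 0, 5], [0, 0, -1]]. v must be orthogonal to every row; (row 1) × (row 2) = [0, -9, 0], so take v_3 = [0, 1, 0]^T.
V = [v_1 v_2 v_3] = [[1, 1, 0], [4, 7, 1], [0, 1, 0]] has det V = -1, so V^{-1} = adj(V)/det V = [[1, 0, -1], [0, 0, 1], [-4, 1, -3]].
Modal coordinates z(0) = V^{-1} x(0): 1·(-1) + 0·3 + (-1)·1 = -2; 0·(-1) + 0·3 + 1·1 = 1; (-4)·(-1) + 1·3 + (-3)·1 = 4; so z(0) = [-2, 1, 4]^T.
x_3(t) = Σ_i (v_i)_3 · z_i(0) · e^{λ_i t} (row 3 of V times the modal terms).
x_3(0.8) = 0·(-2)·e^{-4·0.8} + 1·1·e^{-2·0.8} + 0·4·e^{-1·0.8} = 0·0.040762 + 1·0.201897 + 0·0.449329 = 0.2019.

0.2019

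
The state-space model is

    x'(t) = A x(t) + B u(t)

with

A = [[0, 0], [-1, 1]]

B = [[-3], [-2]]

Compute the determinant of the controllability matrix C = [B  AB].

AB = [[0], [1]]
Controllability matrix C = [B  AB] = [[-3, 0], [-2, 1]]
det(C) = (-3)·1 - 0·(-2) = -3 - 0 = -3
Since det(C) ≠ 0, rank(C) = 2 and the system is completely controllable.

-3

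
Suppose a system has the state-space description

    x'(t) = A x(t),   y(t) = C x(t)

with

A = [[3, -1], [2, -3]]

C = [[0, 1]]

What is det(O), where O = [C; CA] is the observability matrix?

CA = [[2, -3]]
Observability matrix O = [C; CA] = [[0, 1], [2, -3]]
det(O) = 0·(-3) - 1·2 = 0 - 2 = -2
Since det(O) ≠ 0, rank(O) = 2 and the system is completely observable.

-2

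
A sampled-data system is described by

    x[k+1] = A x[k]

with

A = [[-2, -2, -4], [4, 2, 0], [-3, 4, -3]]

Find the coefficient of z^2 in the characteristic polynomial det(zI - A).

3

Expand det(zI - A) for the 3×3 matrix.
p(z) = z^3 + 3z^2 - 8z + 100.
(Check: constant term = det(-A) = (-1)^3 det A = 100; coefficient of z^2 = -tr A = 3.)
The coefficient of z^2 is 3.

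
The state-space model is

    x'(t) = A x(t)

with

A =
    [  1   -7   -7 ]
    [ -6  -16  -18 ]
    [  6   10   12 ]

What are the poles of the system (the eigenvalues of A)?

det(sI - A) = s^3 - (tr A)s^2 + (M11 + M22 + M33)s - det A, where Mii is the 2×2 principal minor of A obtained by deleting row i and column i.
tr A = 1 + (-16) + 12 = -3; M11 = (-16)·12 - (-18)·10 = -192 - (-180) = -12; M22 = 1·12 - (-7)·6 = 12 - (-42) = 54; M33 = 1·(-16) - (-7)·(-6) = -16 - 42 = -58; sum of minors = -16.
det A = 1·((-16)·12 - (-18)·10) - (-7)·((-6)·12 - (-18)·6) + (-7)·((-6)·10 - (-16)·6) = 1·(-12) - (-7)·36 + (-7)·36 = -12.
So p(s) = det(sI - A) = s^3 + 3s^2 - 16s + 12.
Rational-root test: any integer root divides 12. Testing small divisors, s = 1 works: p(1) = 1 + 3 + (-16) + 12 = 0, so (s - 1) is a factor.
Dividing, p(s) = (s - 1)(s^2 + 4s - 12).
Factor s^2 + 4s - 12: two numbers with sum -4 and product -12 are 2 and -6, so s^2 + 4s - 12 = (s - 2)(s + 6).
Hence p(s) = (s - 2) (s - 1) (s + 6), with roots -6, 1, 2.
At least one eigenvalue has non-negative real part, so the system is not asymptotically stable.

-6, 1, 2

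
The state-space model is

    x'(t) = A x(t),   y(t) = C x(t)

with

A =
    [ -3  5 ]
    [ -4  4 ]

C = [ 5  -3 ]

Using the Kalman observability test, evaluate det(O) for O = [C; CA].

CA = [[-3, 13]]
Observability matrix O = [C; CA] = [[5, -3], [-3, 13]]
det(O) = 5·13 - (-3)·(-3) = 65 - 9 = 56
Since det(O) ≠ 0, rank(O) = 2 and the system is completely observable.

56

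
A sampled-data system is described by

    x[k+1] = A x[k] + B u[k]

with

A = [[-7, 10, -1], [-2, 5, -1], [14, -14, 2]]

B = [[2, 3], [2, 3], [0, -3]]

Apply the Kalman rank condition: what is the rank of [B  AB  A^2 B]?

AB = [[6, 12], [6, 12], [0, -6]]
A^2B = [[18, 42], [18, 42], [0, -12]]
Controllability matrix C = [B  AB  A^2B] = [[2, 3, 6, 12, 18, 42], [2, 3, 6, 12, 18, 42], [0, -3, 0, -6, 0, -12]]
The rows r1, r2, r3 of C are linearly dependent: -r1 + r2 = 0 (check each entry), so rank(C) ≤ 2.
The 2×2 minor from rows 1, 3, columns 1, 2 is 2·(-3) - 3·0 = -6 - 0 = -6 ≠ 0, so rank(C) = 2.
rank(C) = 2 < n = 3, so the pair (A, B) is not completely controllable.

2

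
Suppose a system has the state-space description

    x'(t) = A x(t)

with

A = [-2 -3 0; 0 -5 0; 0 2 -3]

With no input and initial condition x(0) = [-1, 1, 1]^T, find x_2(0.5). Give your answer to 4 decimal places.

det(sI - A) = s^3 - (tr A)s^2 + (M11 + M22 + M33)s - det A, where Mii is the 2×2 principal minor of A obtained by deleting row i and column i.
tr A = (-2) + (-5) + (-3) = -10; M11 = (-5)·(-3) - 0·2 = 15 - 0 = 15; M22 = (-2)·(-3) - 0·0 = 6 - 0 = 6; M33 = (-2)·(-5) - (-3)·0 = 10 - 0 = 10; sum of minors = 31.
det A = (-2)·((-5)·(-3) - 0·2) - (-3)·(0·(-3) - 0·0) + 0·(0·2 - (-5)·0) = (-2)·15 - (-3)·0 + 0·0 = -30.
So p(s) = det(sI - A) = s^3 + 10s^2 + 31s + 30.
Rational-root test: any integer root divides 30. Testing small divisors, s = -2 works: p(-2) = -8 + 40 + (-62) + 30 = 0, so (s + 2) is a factor.
Dividing, p(s) = (s + 2)(s^2 + 8s + 15).
Factor s^2 + 8s + 15: two numbers with sum -8 and product 15 are -3 and -5, so s^2 + 8s + 15 = (s + 3)(s + 5).
Hence p(s) = (s + 2) (s + 3) (s + 5), with roots -5, -3, -2.
The eigenvalues -5, -3, -2 are distinct and real, so A is diagonalisable and x(t) = e^{At} x(0) = V diag(e^{λ_i t}) V^{-1} x(0), where the columns of V are the eigenvectors.
λ = -5: A - (-5)I = [[3, -3, 0], [0, 0, 0], [0, 2, 2]]. v must be orthogonal to every row; (row 1) × (row 3) = [-6, -6, 6], so take v_1 = [1, 1, -1]^T.
λ = -3: A - (-3)I = [[1, -3, 0], [0, -2, 0], [0, 2, 0]]. v must be orthogonal to every row; (row 1) × (row 2) = [0, 0, -2], so take v_2 = [0, 0, 1]^T.
λ = -2: A - (-2)I = [[0, -3, 0], [0, -3, 0], [0, 2, -1]]. v must be orthogonal to every row; (row 1) × (row 3) = [3, 0, 0], so take v_3 = [1, 0, 0]^T.
V = [v_1 v_2 v_3] = [[1, 0, 1], [1, 0, 0], [-1, 1, 0]] has det V = 1, so V^{-1} = adj(V)/det V = [[0, 1, 0], [0, 1, 1], [1, -1, 0]].
Modal coordinates z(0) = V^{-1} x(0): 0·(-1) + 1·1 + 0·1 = 1; 0·(-1) + 1·1 + 1·1 = 2; 1·(-1) + (-1)·1 + 0·1 = -2; so z(0) = [1, 2, -2]^T.
x_2(t) = Σ_i (v_i)_2 · z_i(0) · e^{λ_i t} (row 2 of V times the modal terms).
x_2(0.5) = 1·1·e^{-5·0.5} + 0·2·e^{-3·0.5} + 0·(-2)·e^{-2·0.5} = 1·0.082085 + 0·0.223130 + 0·0.367879 = 0.0821.

0.0821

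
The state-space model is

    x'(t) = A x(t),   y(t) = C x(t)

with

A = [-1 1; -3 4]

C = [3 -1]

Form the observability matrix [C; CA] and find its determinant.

CA = [[0, -1]]
Observability matrix O = [C; CA] = [[3, -1], [0, -1]]
det(O) = 3·(-1) - (-1)·0 = -3 - 0 = -3
Since det(O) ≠ 0, rank(O) = 2 and the system is completely observable.

-3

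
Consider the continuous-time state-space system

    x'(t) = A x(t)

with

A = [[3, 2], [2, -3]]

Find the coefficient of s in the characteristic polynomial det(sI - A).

0

For a 2×2 matrix, det(sI - A) = s^2 - (tr A)s + det A.
tr A = 0, det A = -13.
So p(s) = s^2 - 13.
The coefficient of s is 0.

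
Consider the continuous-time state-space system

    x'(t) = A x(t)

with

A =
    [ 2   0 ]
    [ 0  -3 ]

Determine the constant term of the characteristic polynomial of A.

For a 2×2 matrix, det(sI - A) = s^2 - (tr A)s + det A.
tr A = -1, det A = -6.
So p(s) = s^2 + s - 6.
The constant term is -6.

-6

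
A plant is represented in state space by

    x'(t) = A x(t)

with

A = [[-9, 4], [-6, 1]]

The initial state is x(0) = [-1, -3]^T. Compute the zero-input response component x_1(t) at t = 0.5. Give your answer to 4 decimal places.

det(sI - A) = s^2 - (tr A)s + det A, with tr A = (-9) + 1 = -8 and det A = (-9)·1 - 4·(-6) = -9 - (-24) = 15.
So p(s) = det(sI - A) = s^2 + 8s + 15.
Factor s^2 + 8s + 15: two numbers with sum -8 and product 15 are -3 and -5, so s^2 + 8s + 15 = (s + 3)(s + 5).
Hence p(s) = (s + 3) (s + 5), with roots -5, -3.
The eigenvalues -5, -3 are distinct and real, so A is diagonalisable and x(t) = e^{At} x(0) = V diag(e^{λ_i t}) V^{-1} x(0), where the columns of V are the eigenvectors.
λ = -5: A - (-5)I = [[-4, 4], [-6, 6]]. Row 1 gives (-4)·v1 + 4·v2 = 0, so take v_1 = [1, 1]^T.
λ = -3: A - (-3)I = [[-6, 4], [-6, 4]]. Row 1 gives (-6)·v1 + 4·v2 = 0, so take v_2 = [2, 3]^T.
V = [v_1 v_2] = [[1, 2], [1, 3]] has det V = 1, so V^{-1} = adj(V)/det V = [[3, -2], [-1, 1]].
Modal coordinates z(0) = V^{-1} x(0): 3·(-1) + (-2)·(-3) = 3; (-1)·(-1) + 1·(-3) = -2; so z(0) = [3, -2]^T.
x_1(t) = Σ_i (v_i)_1 · z_i(0) · e^{λ_i t} (row 1 of V times the modal terms).
x_1(0.5) = 1·3·e^{-5·0.5} + 2·(-2)·e^{-3·0.5} = 3·0.082085 + (-4)·0.223130 = -0.6463.

-0.6463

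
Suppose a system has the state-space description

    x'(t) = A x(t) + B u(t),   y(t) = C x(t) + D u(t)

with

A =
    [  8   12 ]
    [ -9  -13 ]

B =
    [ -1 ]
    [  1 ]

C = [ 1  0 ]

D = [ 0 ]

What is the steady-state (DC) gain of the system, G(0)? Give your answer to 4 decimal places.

G(0) = C(-A)^{-1}B + D = -C A^{-1} B + D.
det A = 4, so A^{-1} = (1/4)·adj(A) = [[-13/4, -3], [9/4, 2]]
A^{-1} B = [1/4, -1/4]^T
C A^{-1} B = 1/4
G(0) = D - C A^{-1} B = 0 - (1/4) = -1/4 ≈ -0.2500

-0.2500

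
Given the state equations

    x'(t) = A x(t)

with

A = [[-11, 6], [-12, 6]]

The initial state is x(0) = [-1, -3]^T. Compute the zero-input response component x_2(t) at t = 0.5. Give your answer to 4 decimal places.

-2.8406

det(sI - A) = s^2 - (tr A)s + det A, with tr A = (-11) + 6 = -5 and det A = (-11)·6 - 6·(-12) = -66 - (-72) = 6.
So p(s) = det(sI - A) = s^2 + 5s + 6.
Factor s^2 + 5s + 6: two numbers with sum -5 and product 6 are -2 and -3, so s^2 + 5s + 6 = (s + 2)(s + 3).
Hence p(s) = (s + 2) (s + 3), with roots -3, -2.
The eigenvalues -3, -2 are distinct and real, so A is diagonalisable and x(t) = e^{At} x(0) = V diag(e^{λ_i t}) V^{-1} x(0), where the columns of V are the eigenvectors.
λ = -3: A - (-3)I = [[-8, 6], [-12, 9]]. Row 1 gives (-8)·v1 + 6·v2 = 0, so take v_1 = [3, 4]^T.
λ = -2: A - (-2)I = [[-9, 6], [-12, 8]]. Row 1 gives (-9)·v1 + 6·v2 = 0, so take v_2 = [2, 3]^T.
V = [v_1 v_2] = [[3, 2], [4, 3]] has det V = 1, so V^{-1} = adj(V)/det V = [[3, -2], [-4, 3]].
Modal coordinates z(0) = V^{-1} x(0): 3·(-1) + (-2)·(-3) = 3; (-4)·(-1) + 3·(-3) = -5; so z(0) = [3, -5]^T.
x_2(t) = Σ_i (v_i)_2 · z_i(0) · e^{λ_i t} (row 2 of V times the modal terms).
x_2(0.5) = 4·3·e^{-3·0.5} + 3·(-5)·e^{-2·0.5} = 12·0.223130 + (-15)·0.367879 = -2.8406.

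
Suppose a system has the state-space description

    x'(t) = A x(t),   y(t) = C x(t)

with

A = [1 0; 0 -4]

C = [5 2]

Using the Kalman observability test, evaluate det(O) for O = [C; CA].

CA = [[5, -8]]
Observability matrix O = [C; CA] = [[5, 2], [5, -8]]
det(O) = 5·(-8) - 2·5 = -40 - 10 = -50
Since det(O) ≠ 0, rank(O) = 2 and the system is completely observable.

-50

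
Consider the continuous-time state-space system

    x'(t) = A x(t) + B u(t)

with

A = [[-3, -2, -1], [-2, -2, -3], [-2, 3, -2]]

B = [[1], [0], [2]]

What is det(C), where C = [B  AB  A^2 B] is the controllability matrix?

432

AB = [[-5], [-8], [-6]]
A^2B = [[37], [44], [-2]]
Controllability matrix C = [B  AB  A^2B] = [[1, -5, 37], [0, -8, 44], [2, -6, -2]]
Expanding along the first row, det(C) = 1·((-8)·(-2) - 44·(-6)) - (-5)·(0·(-2) - 44·2) + 37·(0·(-6) - (-8)·2) = 1·280 - (-5)·(-88) + 37·16 = 432
Since det(C) ≠ 0, rank(C) = 3 and the system is completely controllable.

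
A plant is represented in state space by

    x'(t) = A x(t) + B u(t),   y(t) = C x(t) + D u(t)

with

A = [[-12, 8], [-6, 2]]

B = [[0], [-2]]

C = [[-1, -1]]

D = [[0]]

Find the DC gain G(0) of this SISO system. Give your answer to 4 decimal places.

1.6667

G(0) = C(-A)^{-1}B + D = -C A^{-1} B + D.
det A = 24, so A^{-1} = (1/24)·adj(A) = [[1/12, -1/3], [1/4, -1/2]]
A^{-1} B = [2/3, 1]^T
C A^{-1} B = -5/3
G(0) = D - C A^{-1} B = 0 - (-5/3) = 5/3 ≈ 1.6667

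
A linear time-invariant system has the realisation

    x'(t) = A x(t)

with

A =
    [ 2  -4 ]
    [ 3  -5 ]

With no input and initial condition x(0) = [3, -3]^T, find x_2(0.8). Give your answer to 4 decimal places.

3.8481

det(sI - A) = s^2 - (tr A)s + det A, with tr A = 2 + (-5) = -3 and det A = 2·(-5) - (-4)·3 = -10 - (-12) = 2.
So p(s) = det(sI - A) = s^2 + 3s + 2.
Factor s^2 + 3s + 2: two numbers with sum -3 and product 2 are -1 and -2, so s^2 + 3s + 2 = (s + 1)(s + 2).
Hence p(s) = (s + 1) (s + 2), with roots -2, -1.
The eigenvalues -2, -1 are distinct and real, so A is diagonalisable and x(t) = e^{At} x(0) = V diag(e^{λ_i t}) V^{-1} x(0), where the columns of V are the eigenvectors.
λ = -2: A - (-2)I = [[4, -4], [3, -3]]. Row 1 gives 4·v1 + (-4)·v2 = 0, so take v_1 = [1, 1]^T.
λ = -1: A - (-1)I = [[3, -4], [3, -4]]. Row 1 gives 3·v1 + (-4)·v2 = 0, so take v_2 = [4, 3]^T.
V = [v_1 v_2] = [[1, 4], [1, 3]] has det V = -1, so V^{-1} = adj(V)/det V = [[-3, 4], [1, -1]].
Modal coordinates z(0) = V^{-1} x(0): (-3)·3 + 4·(-3) = -21; 1·3 + (-1)·(-3) = 6; so z(0) = [-21, 6]^T.
x_2(t) = Σ_i (v_i)_2 · z_i(0) · e^{λ_i t} (row 2 of V times the modal terms).
x_2(0.8) = 1·(-21)·e^{-2·0.8} + 3·6·e^{-1·0.8} = (-21)·0.201897 + 18·0.449329 = 3.8481.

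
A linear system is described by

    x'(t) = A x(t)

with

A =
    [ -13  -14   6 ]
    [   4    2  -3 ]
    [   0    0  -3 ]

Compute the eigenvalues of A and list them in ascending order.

-6, -5, -3

det(sI - A) = s^3 - (tr A)s^2 + (M11 + M22 + M33)s - det A, where Mii is the 2×2 principal minor of A obtained by deleting row i and column i.
tr A = (-13) + 2 + (-3) = -14; M11 = 2·(-3) - (-3)·0 = -6 - 0 = -6; M22 = (-13)·(-3) - 6·0 = 39 - 0 = 39; M33 = (-13)·2 - (-14)·4 = -26 - (-56) = 30; sum of minors = 63.
det A = (-13)·(2·(-3) - (-3)·0) - (-14)·(4·(-3) - (-3)·0) + 6·(4·0 - 2·0) = (-13)·(-6) - (-14)·(-12) + 6·0 = -90.
So p(s) = det(sI - A) = s^3 + 14s^2 + 63s + 90.
Rational-root test: any integer root divides 90. Testing small divisors, s = -3 works: p(-3) = -27 + 126 + (-189) + 90 = 0, so (s + 3) is a factor.
Dividing, p(s) = (s + 3)(s^2 + 11s + 30).
Factor s^2 + 11s + 30: two numbers with sum -11 and product 30 are -5 and -6, so s^2 + 11s + 30 = (s + 5)(s + 6).
Hence p(s) = (s + 3) (s + 5) (s + 6), with roots -6, -5, -3.
All eigenvalues have negative real part, so the system is asymptotically stable.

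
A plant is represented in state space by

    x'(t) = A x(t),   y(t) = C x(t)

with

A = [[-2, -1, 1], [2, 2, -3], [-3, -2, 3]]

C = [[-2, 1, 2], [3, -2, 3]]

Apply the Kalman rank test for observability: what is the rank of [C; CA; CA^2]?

CA = [[0, 0, 1], [-19, -13, 18]]
CA^2 = [[-3, -2, 3], [-42, -43, 74]]
Observability matrix O = [C; CA; CA^2] = [[-2, 1, 2], [3, -2, 3], [0, 0, 1], [-19, -13, 18], [-3, -2, 3], [-42, -43, 74]]
Take the 3×3 submatrix of O formed by rows 1, 2, 3: [[-2, 1, 2], [3, -2, 3], [0, 0, 1]]. Its determinant is (-2)·((-2)·1 - 3·0) - 1·(3·1 - 3·0) + 2·(3·0 - (-2)·0) = (-2)·(-2) - 1·3 + 2·0 = 1 ≠ 0.
So rank(O) ≥ 3; since O has 3 columns, rank(O) = 3.
rank(O) = 3 = n, so the pair (A, C) is completely observable.

3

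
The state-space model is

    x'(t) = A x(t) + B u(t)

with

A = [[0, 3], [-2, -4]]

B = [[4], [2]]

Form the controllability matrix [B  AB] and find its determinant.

AB = [[6], [-16]]
Controllability matrix C = [B  AB] = [[4, 6], [2, -16]]
det(C) = 4·(-16) - 6·2 = -64 - 12 = -76
Since det(C) ≠ 0, rank(C) = 2 and the system is completely controllable.

-76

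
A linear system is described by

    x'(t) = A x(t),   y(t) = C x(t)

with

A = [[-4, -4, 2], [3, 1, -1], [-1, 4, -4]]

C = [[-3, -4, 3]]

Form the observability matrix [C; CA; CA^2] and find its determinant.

CA = [[-3, 20, -14]]
CA^2 = [[86, -24, 30]]
Observability matrix O = [C; CA; CA^2] = [[-3, -4, 3], [-3, 20, -14], [86, -24, 30]]
Expanding along the first row, det(O) = (-3)·(20·30 - (-14)·(-24)) - (-4)·((-3)·30 - (-14)·86) + 3·((-3)·(-24) - 20·86) = (-3)·264 - (-4)·1114 + 3·(-1648) = -1280
Since det(O) ≠ 0, rank(O) = 3 and the system is completely observable.

-1280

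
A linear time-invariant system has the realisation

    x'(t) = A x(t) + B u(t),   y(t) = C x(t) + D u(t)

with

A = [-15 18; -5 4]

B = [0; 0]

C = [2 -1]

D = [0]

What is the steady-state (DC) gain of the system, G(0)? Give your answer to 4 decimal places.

0.0000

G(0) = C(-A)^{-1}B + D = -C A^{-1} B + D.
det A = 30, so A^{-1} = (1/30)·adj(A) = [[2/15, -3/5], [1/6, -1/2]]
A^{-1} B = [0, 0]^T
C A^{-1} B = 0
G(0) = D - C A^{-1} B = 0 - (0) = 0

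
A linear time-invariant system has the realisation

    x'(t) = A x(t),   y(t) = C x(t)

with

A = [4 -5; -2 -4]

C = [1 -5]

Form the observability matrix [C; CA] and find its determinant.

85

CA = [[14, 15]]
Observability matrix O = [C; CA] = [[1, -5], [14, 15]]
det(O) = 1·15 - (-5)·14 = 15 - (-70) = 85
Since det(O) ≠ 0, rank(O) = 2 and the system is completely observable.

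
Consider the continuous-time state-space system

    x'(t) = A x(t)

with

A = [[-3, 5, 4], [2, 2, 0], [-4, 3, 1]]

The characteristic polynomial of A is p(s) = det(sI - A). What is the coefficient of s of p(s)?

-1

Expand det(sI - A) for the 3×3 matrix.
p(s) = s^3 - s - 40.
(Check: constant term = det(-A) = (-1)^3 det A = -40; coefficient of s^2 = -tr A = 0.)
The coefficient of s is -1.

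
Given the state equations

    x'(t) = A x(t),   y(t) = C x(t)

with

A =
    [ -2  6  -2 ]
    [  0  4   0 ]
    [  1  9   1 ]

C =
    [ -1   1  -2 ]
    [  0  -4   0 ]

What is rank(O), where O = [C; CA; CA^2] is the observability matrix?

CA = [[0, -20, 0], [0, -16, 0]]
CA^2 = [[0, -80, 0], [0, -64, 0]]
Observability matrix O = [C; CA; CA^2] = [[-1, 1, -2], [0, -4, 0], [0, -20, 0], [0, -16, 0], [0, -80, 0], [0, -64, 0]]
The columns c1, c2, c3 of O are linearly dependent: -2·c1 + c3 = 0 (check each entry), so rank(O) ≤ 2.
The 2×2 minor from rows 1, 2, columns 1, 2 is (-1)·(-4) - 1·0 = 4 - 0 = 4 ≠ 0, so rank(O) = 2.
rank(O) = 2 < n = 3, so the pair (A, C) is not completely observable.

2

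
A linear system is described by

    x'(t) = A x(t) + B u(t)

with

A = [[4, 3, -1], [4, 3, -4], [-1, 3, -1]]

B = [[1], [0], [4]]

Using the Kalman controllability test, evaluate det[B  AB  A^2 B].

AB = [[0], [-12], [-5]]
A^2B = [[-31], [-16], [-31]]
Controllability matrix C = [B  AB  A^2B] = [[1, 0, -31], [0, -12, -16], [4, -5, -31]]
Expanding along the first row, det(C) = 1·((-12)·(-31) - (-16)·(-5)) - 0·(0·(-31) - (-16)·4) + (-31)·(0·(-5) - (-12)·4) = 1·292 - 0·64 + (-31)·48 = -1196
Since det(C) ≠ 0, rank(C) = 3 and the system is completely controllable.

-1196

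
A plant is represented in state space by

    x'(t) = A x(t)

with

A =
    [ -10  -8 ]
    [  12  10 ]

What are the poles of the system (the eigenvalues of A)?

det(sI - A) = s^2 - (tr A)s + det A, with tr A = (-10) + 10 = 0 and det A = (-10)·10 - (-8)·12 = -100 - (-96) = -4.
So p(s) = det(sI - A) = s^2 - 4.
Factor s^2 - 4: two numbers with sum 0 and product -4 are 2 and -2, so s^2 - 4 = (s - 2)(s + 2).
Hence p(s) = (s - 2) (s + 2), with roots -2, 2.
At least one eigenvalue has non-negative real part, so the system is not asymptotically stable.

-2, 2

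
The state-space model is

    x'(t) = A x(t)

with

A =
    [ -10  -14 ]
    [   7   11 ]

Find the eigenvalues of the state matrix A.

det(sI - A) = s^2 - (tr A)s + det A, with tr A = (-10) + 11 = 1 and det A = (-10)·11 - (-14)·7 = -110 - (-98) = -12.
So p(s) = det(sI - A) = s^2 - s - 12.
Factor s^2 - s - 12: two numbers with sum 1 and product -12 are 4 and -3, so s^2 - s - 12 = (s - 4)(s + 3).
Hence p(s) = (s - 4) (s + 3), with roots -3, 4.
At least one eigenvalue has non-negative real part, so the system is not asymptotically stable.

-3, 4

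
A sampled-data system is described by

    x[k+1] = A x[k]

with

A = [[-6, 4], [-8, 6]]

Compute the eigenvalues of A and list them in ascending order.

-2, 2

det(zI - A) = z^2 - (tr A)z + det A, with tr A = (-6) + 6 = 0 and det A = (-6)·6 - 4·(-8) = -36 - (-32) = -4.
So p(z) = det(zI - A) = z^2 - 4.
Factor z^2 - 4: two numbers with sum 0 and product -4 are 2 and -2, so z^2 - 4 = (z - 2)(z + 2).
Hence p(z) = (z - 2) (z + 2), with roots -2, 2.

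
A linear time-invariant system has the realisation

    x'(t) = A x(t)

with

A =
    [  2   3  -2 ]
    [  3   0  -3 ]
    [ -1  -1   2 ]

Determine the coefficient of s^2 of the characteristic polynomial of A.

-4

Expand det(sI - A) for the 3×3 matrix.
p(s) = s^3 - 4s^2 - 10s + 9.
(Check: constant term = det(-A) = (-1)^3 det A = 9; coefficient of s^2 = -tr A = -4.)
The coefficient of s^2 is -4.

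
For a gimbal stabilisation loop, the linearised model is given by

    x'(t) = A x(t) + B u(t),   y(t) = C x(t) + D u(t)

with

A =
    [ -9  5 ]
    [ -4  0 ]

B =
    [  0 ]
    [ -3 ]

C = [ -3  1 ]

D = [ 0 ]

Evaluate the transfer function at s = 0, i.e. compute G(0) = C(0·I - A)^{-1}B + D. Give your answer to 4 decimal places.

G(0) = C(-A)^{-1}B + D = -C A^{-1} B + D.
det A = 20, so A^{-1} = (1/20)·adj(A) = [[0, -1/4], [1/5, -9/20]]
A^{-1} B = [3/4, 27/20]^T
C A^{-1} B = -9/10
G(0) = D - C A^{-1} B = 0 - (-9/10) = 9/10 ≈ 0.9000

0.9000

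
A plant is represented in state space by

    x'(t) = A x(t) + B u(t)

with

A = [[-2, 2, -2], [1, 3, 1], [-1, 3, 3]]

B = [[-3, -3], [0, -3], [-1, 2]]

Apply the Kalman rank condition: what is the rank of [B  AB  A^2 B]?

3

AB = [[8, -4], [-4, -10], [0, 0]]
A^2B = [[-24, -12], [-4, -34], [-20, -26]]
Controllability matrix C = [B  AB  A^2B] = [[-3, -3, 8, -4, -24, -12], [0, -3, -4, -10, -4, -34], [-1, 2, 0, 0, -20, -26]]
Take the 3×3 submatrix of C formed by columns 1, 2, 3: [[-3, -3, 8], [0, -3, -4], [-1, 2, 0]]. Its determinant is (-3)·((-3)·0 - (-4)·2) - (-3)·(0·0 - (-4)·(-1)) + 8·(0·2 - (-3)·(-1)) = (-3)·8 - (-3)·(-4) + 8·(-3) = -60 ≠ 0.
So rank(C) ≥ 3; since C has 3 rows, rank(C) = 3.
rank(C) = 3 = n, so the pair (A, B) is completely controllable.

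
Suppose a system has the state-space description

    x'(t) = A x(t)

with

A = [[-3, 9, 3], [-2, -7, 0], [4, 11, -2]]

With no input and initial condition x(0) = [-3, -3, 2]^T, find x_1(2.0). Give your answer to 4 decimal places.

-0.0413

det(sI - A) = s^3 - (tr A)s^2 + (M11 + M22 + M33)s - det A, where Mii is the 2×2 principal minor of A obtained by deleting row i and column i.
tr A = (-3) + (-7) + (-2) = -12; M11 = (-7)·(-2) - 0·11 = 14 - 0 = 14; M22 = (-3)·(-2) - 3·4 = 6 - 12 = -6; M33 = (-3)·(-7) - 9·(-2) = 21 - (-18) = 39; sum of minors = 47.
det A = (-3)·((-7)·(-2) - 0·11) - 9·((-2)·(-2) - 0·4) + 3·((-2)·11 - (-7)·4) = (-3)·14 - 9·4 + 3·6 = -60.
So p(s) = det(sI - A) = s^3 + 12s^2 + 47s + 60.
Rational-root test: any integer root divides 60. Testing small divisors, s = -3 works: p(-3) = -27 + 108 + (-141) + 60 = 0, so (s + 3) is a factor.
Dividing, p(s) = (s + 3)(s^2 + 9s + 20).
Factor s^2 + 9s + 20: two numbers with sum -9 and product 20 are -4 and -5, so s^2 + 9s + 20 = (s + 4)(s + 5).
Hence p(s) = (s + 3) (s + 4) (s + 5), with roots -5, -4, -3.
The eigenvalues -5, -4, -3 are distinct and real, so A is diagonalisable and x(t) = e^{At} x(0) = V diag(e^{λ_i t}) V^{-1} x(0), where the columns of V are the eigenvectors.
λ = -5: A - (-5)I = [[2, 9, 3], [-2, -2, 0], [4, 11, 3]]. v must be orthogonal to every row; (row 1) × (row 2) = [6, -6, 14], so take v_1 = [-3, 3, -7]^T.
λ = -4: A - (-4)I = [[1, 9, 3], [-2, -3, 0], [4, 11, 2]]. v must be orthogonal to every row; (row 1) × (row 2) = [9, -6, 15], so take v_2 = [3, -2, 5]^T.
λ = -3: A - (-3)I = [[0, 9, 3], [-2, -4, 0], [4, 11, 1]]. v must be orthogonal to every row; (row 1) × (row 2) = [12, -6, 18], so take v_3 = [2, -1, 3]^T.
V = [v_1 v_2 v_3] = [[-3, 3, 2], [3, -2, -1], [-7, 5, 3]] has det V = -1, so V^{-1} = adj(V)/det V = [[1, -1, -1], [2, -5, -3], [-1, 6, 3]].
Modal coordinates z(0) = V^{-1} x(0): 1·(-3) + (-1)·(-3) + (-1)·2 = -2; 2·(-3) + (-5)·(-3) + (-3)·2 = 3; (-1)·(-3) + 6·(-3) + 3·2 = -9; so z(0) = [-2, 3, -9]^T.
x_1(t) = Σ_i (v_i)_1 · z_i(0) · e^{λ_i t} (row 1 of V times the modal terms).
x_1(2.0) = (-3)·(-2)·e^{-5·2.0} + 3·3·e^{-4·2.0} + 2·(-9)·e^{-3·2.0} = 6·0.000045 + 9·0.000335 + (-18)·0.002479 = -0.0413.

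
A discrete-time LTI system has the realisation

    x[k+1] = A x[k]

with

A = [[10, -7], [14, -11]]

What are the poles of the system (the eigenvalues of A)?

-4, 3

det(zI - A) = z^2 - (tr A)z + det A, with tr A = 10 + (-11) = -1 and det A = 10·(-11) - (-7)·14 = -110 - (-98) = -12.
So p(z) = det(zI - A) = z^2 + z - 12.
Factor z^2 + z - 12: two numbers with sum -1 and product -12 are 3 and -4, so z^2 + z - 12 = (z - 3)(z + 4).
Hence p(z) = (z - 3) (z + 4), with roots -4, 3.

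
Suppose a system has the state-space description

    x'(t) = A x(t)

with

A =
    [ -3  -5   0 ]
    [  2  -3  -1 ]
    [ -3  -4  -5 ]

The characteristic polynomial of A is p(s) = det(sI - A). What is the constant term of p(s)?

Expand det(sI - A) for the 3×3 matrix.
p(s) = s^3 + 11s^2 + 45s + 98.
(Check: constant term = det(-A) = (-1)^3 det A = 98; coefficient of s^2 = -tr A = 11.)
The constant term is 98.

98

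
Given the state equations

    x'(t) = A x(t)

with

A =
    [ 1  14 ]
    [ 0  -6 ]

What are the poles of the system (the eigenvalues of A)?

det(sI - A) = s^2 - (tr A)s + det A, with tr A = 1 + (-6) = -5 and det A = 1·(-6) - 14·0 = -6 - 0 = -6.
So p(s) = det(sI - A) = s^2 + 5s - 6.
Factor s^2 + 5s - 6: two numbers with sum -5 and product -6 are 1 and -6, so s^2 + 5s - 6 = (s - 1)(s + 6).
Hence p(s) = (s - 1) (s + 6), with roots -6, 1.
At least one eigenvalue has non-negative real part, so the system is not asymptotically stable.

-6, 1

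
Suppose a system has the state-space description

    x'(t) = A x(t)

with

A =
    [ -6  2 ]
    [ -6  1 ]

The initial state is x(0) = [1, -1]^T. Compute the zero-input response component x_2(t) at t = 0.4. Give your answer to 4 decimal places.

det(sI - A) = s^2 - (tr A)s + det A, with tr A = (-6) + 1 = -5 and det A = (-6)·1 - 2·(-6) = -6 - (-12) = 6.
So p(s) = det(sI - A) = s^2 + 5s + 6.
Factor s^2 + 5s + 6: two numbers with sum -5 and product 6 are -2 and -3, so s^2 + 5s + 6 = (s + 2)(s + 3).
Hence p(s) = (s + 2) (s + 3), with roots -3, -2.
The eigenvalues -3, -2 are distinct and real, so A is diagonalisable and x(t) = e^{At} x(0) = V diag(e^{λ_i t}) V^{-1} x(0), where the columns of V are the eigenvectors.
λ = -3: A - (-3)I = [[-3, 2], [-6, 4]]. Row 1 gives (-3)·v1 + 2·v2 = 0, so take v_1 = [2, 3]^T.
λ = -2: A - (-2)I = [[-4, 2], [-6, 3]]. Row 1 gives (-4)·v1 + 2·v2 = 0, so take v_2 = [1, 2]^T.
V = [v_1 v_2] = [[2, 1], [3, 2]] has det V = 1, so V^{-1} = adj(V)/det V = [[2, -1], [-3, 2]].
Modal coordinates z(0) = V^{-1} x(0): 2·1 + (-1)·(-1) = 3; (-3)·1 + 2·(-1) = -5; so z(0) = [3, -5]^T.
x_2(t) = Σ_i (v_i)_2 · z_i(0) · e^{λ_i t} (row 2 of V times the modal terms).
x_2(0.4) = 3·3·e^{-3·0.4} + 2·(-5)·e^{-2·0.4} = 9·0.301194 + (-10)·0.449329 = -1.7825.

-1.7825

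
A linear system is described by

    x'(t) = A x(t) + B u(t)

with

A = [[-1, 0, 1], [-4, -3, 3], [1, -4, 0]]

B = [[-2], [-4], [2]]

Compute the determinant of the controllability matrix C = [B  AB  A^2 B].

AB = [[4], [26], [14]]
A^2B = [[10], [-52], [-100]]
Controllability matrix C = [B  AB  A^2B] = [[-2, 4, 10], [-4, 26, -52], [2, 14, -100]]
Expanding along the first row, det(C) = (-2)·(26·(-100) - (-52)·14) - 4·((-4)·(-100) - (-52)·2) + 10·((-4)·14 - 26·2) = (-2)·(-1872) - 4·504 + 10·(-108) = 648
Since det(C) ≠ 0, rank(C) = 3 and the system is completely controllable.

648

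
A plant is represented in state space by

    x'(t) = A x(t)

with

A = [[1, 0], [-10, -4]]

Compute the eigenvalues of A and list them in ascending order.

-4, 1

det(sI - A) = s^2 - (tr A)s + det A, with tr A = 1 + (-4) = -3 and det A = 1·(-4) - 0·(-10) = -4 - 0 = -4.
So p(s) = det(sI - A) = s^2 + 3s - 4.
Factor s^2 + 3s - 4: two numbers with sum -3 and product -4 are 1 and -4, so s^2 + 3s - 4 = (s - 1)(s + 4).
Hence p(s) = (s - 1) (s + 4), with roots -4, 1.
At least one eigenvalue has non-negative real part, so the system is not asymptotically stable.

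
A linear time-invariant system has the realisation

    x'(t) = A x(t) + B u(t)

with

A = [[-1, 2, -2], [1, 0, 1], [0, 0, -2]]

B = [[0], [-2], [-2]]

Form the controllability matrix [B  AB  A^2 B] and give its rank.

3

AB = [[0], [-2], [4]]
A^2B = [[-12], [4], [-8]]
Controllability matrix C = [B  AB  A^2B] = [[0, 0, -12], [-2, -2, 4], [-2, 4, -8]]
det(C) = 0·((-2)·(-8) - 4·4) - 0·((-2)·(-8) - 4·(-2)) + (-12)·((-2)·4 - (-2)·(-2)) = 0·0 - 0·24 + (-12)·(-12) = 144 ≠ 0, so rank(C) = 3.
rank(C) = 3 = n, so the pair (A, B) is completely controllable.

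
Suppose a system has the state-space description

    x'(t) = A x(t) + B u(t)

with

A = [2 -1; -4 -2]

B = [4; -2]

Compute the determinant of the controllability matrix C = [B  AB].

AB = [[10], [-12]]
Controllability matrix C = [B  AB] = [[4, 10], [-2, -12]]
det(C) = 4·(-12) - 10·(-2) = -48 - (-20) = -28
Since det(C) ≠ 0, rank(C) = 2 and the system is completely controllable.

-28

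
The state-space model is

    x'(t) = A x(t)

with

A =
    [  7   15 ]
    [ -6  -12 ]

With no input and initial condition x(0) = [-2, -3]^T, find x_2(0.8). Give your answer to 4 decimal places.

det(sI - A) = s^2 - (tr A)s + det A, with tr A = 7 + (-12) = -5 and det A = 7·(-12) - 15·(-6) = -84 - (-90) = 6.
So p(s) = det(sI - A) = s^2 + 5s + 6.
Factor s^2 + 5s + 6: two numbers with sum -5 and product 6 are -2 and -3, so s^2 + 5s + 6 = (s + 2)(s + 3).
Hence p(s) = (s + 2) (s + 3), with roots -3, -2.
The eigenvalues -3, -2 are distinct and real, so A is diagonalisable and x(t) = e^{At} x(0) = V diag(e^{λ_i t}) V^{-1} x(0), where the columns of V are the eigenvectors.
λ = -3: A - (-3)I = [[10, 15], [-6, -9]]. Row 1 gives 10·v1 + 15·v2 = 0, so take v_1 = [3, -2]^T.
λ = -2: A - (-2)I = [[9, 15], [-6, -10]]. Row 1 gives 9·v1 + 15·v2 = 0, so take v_2 = [-5, 3]^T.
V = [v_1 v_2] = [[3, -5], [-2, 3]] has det V = -1, so V^{-1} = adj(V)/det V = [[-3, -5], [-2, -3]].
Modal coordinates z(0) = V^{-1} x(0): (-3)·(-2) + (-5)·(-3) = 21; (-2)·(-2) + (-3)·(-3) = 13; so z(0) = [21, 13]^T.
x_2(t) = Σ_i (v_i)_2 · z_i(0) · e^{λ_i t} (row 2 of V times the modal terms).
x_2(0.8) = (-2)·21·e^{-3·0.8} + 3·13·e^{-2·0.8} = (-42)·0.090718 + 39·0.201897 = 4.0638.

4.0638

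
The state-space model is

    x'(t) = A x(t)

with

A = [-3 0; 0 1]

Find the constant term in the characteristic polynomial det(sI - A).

-3

For a 2×2 matrix, det(sI - A) = s^2 - (tr A)s + det A.
tr A = -2, det A = -3.
So p(s) = s^2 + 2s - 3.
The constant term is -3.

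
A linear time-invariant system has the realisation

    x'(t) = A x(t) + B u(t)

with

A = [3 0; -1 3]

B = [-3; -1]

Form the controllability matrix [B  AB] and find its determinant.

AB = [[-9], [0]]
Controllability matrix C = [B  AB] = [[-3, -9], [-1, 0]]
det(C) = (-3)·0 - (-9)·(-1) = 0 - 9 = -9
Since det(C) ≠ 0, rank(C) = 2 and the system is completely controllable.

-9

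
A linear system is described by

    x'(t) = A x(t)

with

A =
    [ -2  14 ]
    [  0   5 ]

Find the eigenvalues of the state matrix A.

det(sI - A) = s^2 - (tr A)s + det A, with tr A = (-2) + 5 = 3 and det A = (-2)·5 - 14·0 = -10 - 0 = -10.
So p(s) = det(sI - A) = s^2 - 3s - 10.
Factor s^2 - 3s - 10: two numbers with sum 3 and product -10 are 5 and -2, so s^2 - 3s - 10 = (s - 5)(s + 2).
Hence p(s) = (s - 5) (s + 2), with roots -2, 5.
At least one eigenvalue has non-negative real part, so the system is not asymptotically stable.

-2, 5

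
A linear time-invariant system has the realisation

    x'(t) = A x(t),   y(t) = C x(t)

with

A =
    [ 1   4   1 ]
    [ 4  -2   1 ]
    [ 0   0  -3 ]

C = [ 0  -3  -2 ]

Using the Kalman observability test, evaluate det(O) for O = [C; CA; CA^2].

CA = [[-12, 6, 3]]
CA^2 = [[12, -60, -15]]
Observability matrix O = [C; CA; CA^2] = [[0, -3, -2], [-12, 6, 3], [12, -60, -15]]
Expanding along the first row, det(O) = 0·(6·(-15) - 3·(-60)) - (-3)·((-12)·(-15) - 3·12) + (-2)·((-12)·(-60) - 6·12) = 0·90 - (-3)·144 + (-2)·648 = -864
Since det(O) ≠ 0, rank(O) = 3 and the system is completely observable.

-864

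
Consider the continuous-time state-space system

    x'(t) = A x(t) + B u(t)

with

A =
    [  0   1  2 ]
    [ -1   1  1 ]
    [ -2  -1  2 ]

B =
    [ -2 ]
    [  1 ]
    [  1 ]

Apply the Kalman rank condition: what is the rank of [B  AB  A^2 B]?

3

AB = [[3], [4], [5]]
A^2B = [[14], [6], [0]]
Controllability matrix C = [B  AB  A^2B] = [[-2, 3, 14], [1, 4, 6], [1, 5, 0]]
det(C) = (-2)·(4·0 - 6·5) - 3·(1·0 - 6·1) + 14·(1·5 - 4·1) = (-2)·(-30) - 3·(-6) + 14·1 = 92 ≠ 0, so rank(C) = 3.
rank(C) = 3 = n, so the pair (A, B) is completely controllable.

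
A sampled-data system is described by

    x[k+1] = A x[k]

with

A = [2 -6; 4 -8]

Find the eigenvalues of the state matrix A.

det(zI - A) = z^2 - (tr A)z + det A, with tr A = 2 + (-8) = -6 and det A = 2·(-8) - (-6)·4 = -16 - (-24) = 8.
So p(z) = det(zI - A) = z^2 + 6z + 8.
Factor z^2 + 6z + 8: two numbers with sum -6 and product 8 are -2 and -4, so z^2 + 6z + 8 = (z + 2)(z + 4).
Hence p(z) = (z + 2) (z + 4), with roots -4, -2.

-4, -2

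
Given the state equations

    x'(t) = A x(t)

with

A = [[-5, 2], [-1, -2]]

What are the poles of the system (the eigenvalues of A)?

-4, -3

det(sI - A) = s^2 - (tr A)s + det A, with tr A = (-5) + (-2) = -7 and det A = (-5)·(-2) - 2·(-1) = 10 - (-2) = 12.
So p(s) = det(sI - A) = s^2 + 7s + 12.
Factor s^2 + 7s + 12: two numbers with sum -7 and product 12 are -3 and -4, so s^2 + 7s + 12 = (s + 3)(s + 4).
Hence p(s) = (s + 3) (s + 4), with roots -4, -3.
All eigenvalues have negative real part, so the system is asymptotically stable.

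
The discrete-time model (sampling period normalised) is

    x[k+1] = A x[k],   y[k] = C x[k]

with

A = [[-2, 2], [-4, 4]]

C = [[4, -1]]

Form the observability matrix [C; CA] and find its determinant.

CA = [[-4, 4]]
Observability matrix O = [C; CA] = [[4, -1], [-4, 4]]
det(O) = 4·4 - (-1)·(-4) = 16 - 4 = 12
Since det(O) ≠ 0, rank(O) = 2 and the system is completely observable.

12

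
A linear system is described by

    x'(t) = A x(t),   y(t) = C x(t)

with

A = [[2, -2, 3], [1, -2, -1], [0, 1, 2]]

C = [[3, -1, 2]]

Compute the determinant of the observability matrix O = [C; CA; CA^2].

CA = [[5, -2, 14]]
CA^2 = [[8, 8, 45]]
Observability matrix O = [C; CA; CA^2] = [[3, -1, 2], [5, -2, 14], [8, 8, 45]]
Expanding along the first row, det(O) = 3·((-2)·45 - 14·8) - (-1)·(5·45 - 14·8) + 2·(5·8 - (-2)·8) = 3·(-202) - (-1)·113 + 2·56 = -381
Since det(O) ≠ 0, rank(O) = 3 and the system is completely observable.

-381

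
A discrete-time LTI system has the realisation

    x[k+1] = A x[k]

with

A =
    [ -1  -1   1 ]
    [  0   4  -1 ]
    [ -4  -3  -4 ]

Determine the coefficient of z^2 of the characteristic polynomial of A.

1

Expand det(zI - A) for the 3×3 matrix.
p(z) = z^3 + z^2 - 15z - 31.
(Check: constant term = det(-A) = (-1)^3 det A = -31; coefficient of z^2 = -tr A = 1.)
The coefficient of z^2 is 1.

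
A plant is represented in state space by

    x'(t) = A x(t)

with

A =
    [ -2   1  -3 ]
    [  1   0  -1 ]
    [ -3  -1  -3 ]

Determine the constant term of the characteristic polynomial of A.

Expand det(sI - A) for the 3×3 matrix.
p(s) = s^3 + 5s^2 - 5s - 11.
(Check: constant term = det(-A) = (-1)^3 det A = -11; coefficient of s^2 = -tr A = 5.)
The constant term is -11.

-11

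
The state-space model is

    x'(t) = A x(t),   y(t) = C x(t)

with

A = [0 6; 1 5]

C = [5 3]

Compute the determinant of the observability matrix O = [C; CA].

CA = [[3, 45]]
Observability matrix O = [C; CA] = [[5, 3], [3, 45]]
det(O) = 5·45 - 3·3 = 225 - 9 = 216
Since det(O) ≠ 0, rank(O) = 2 and the system is completely observable.

216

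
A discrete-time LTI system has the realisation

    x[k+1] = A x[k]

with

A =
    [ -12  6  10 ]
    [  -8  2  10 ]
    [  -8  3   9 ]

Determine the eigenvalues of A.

det(zI - A) = z^3 - (tr A)z^2 + (M11 + M22 + M33)z - det A, where Mii is the 2×2 principal minor of A obtained by deleting row i and column i.
tr A = (-12) + 2 + 9 = -1; M11 = 2·9 - 10·3 = 18 - 30 = -12; M22 = (-12)·9 - 10·(-8) = -108 - (-80) = -28; M33 = (-12)·2 - 6·(-8) = -24 - (-48) = 24; sum of minors = -16.
det A = (-12)·(2·9 - 10·3) - 6·((-8)·9 - 10·(-8)) + 10·((-8)·3 - 2·(-8)) = (-12)·(-12) - 6·8 + 10·(-8) = 16.
So p(z) = det(zI - A) = z^3 + z^2 - 16z - 16.
Rational-root test: any integer root divides -16. Testing small divisors, z = -1 works: p(-1) = -1 + 1 + 16 + (-16) = 0, so (z + 1) is a factor.
Dividing, p(z) = (z + 1)(z^2 - 16).
Factor z^2 - 16: two numbers with sum 0 and product -16 are 4 and -4, so z^2 - 16 = (z - 4)(z + 4).
Hence p(z) = (z - 4) (z + 1) (z + 4), with roots -4, -1, 4.

-4, -1, 4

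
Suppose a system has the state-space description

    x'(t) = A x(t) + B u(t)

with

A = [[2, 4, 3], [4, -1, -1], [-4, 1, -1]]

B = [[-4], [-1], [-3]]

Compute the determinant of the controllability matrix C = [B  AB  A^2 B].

AB = [[-21], [-12], [18]]
A^2B = [[-36], [-90], [54]]
Controllability matrix C = [B  AB  A^2B] = [[-4, -21, -36], [-1, -12, -90], [-3, 18, 54]]
Expanding along the first row, det(C) = (-4)·((-12)·54 - (-90)·18) - (-21)·((-1)·54 - (-90)·(-3)) + (-36)·((-1)·18 - (-12)·(-3)) = (-4)·972 - (-21)·(-324) + (-36)·(-54) = -8748
Since det(C) ≠ 0, rank(C) = 3 and the system is completely controllable.

-8748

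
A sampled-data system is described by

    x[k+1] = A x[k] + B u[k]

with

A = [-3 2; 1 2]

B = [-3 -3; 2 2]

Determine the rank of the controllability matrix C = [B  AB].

2

AB = [[13, 13], [1, 1]]
Controllability matrix C = [B  AB] = [[-3, -3, 13, 13], [2, 2, 1, 1]]
Take the 2×2 submatrix of C formed by columns 1, 3: [[-3, 13], [2, 1]]. Its determinant is (-3)·1 - 13·2 = -3 - 26 = -29 ≠ 0.
So rank(C) ≥ 2; since C has 2 rows, rank(C) = 2.
rank(C) = 2 = n, so the pair (A, B) is completely controllable.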